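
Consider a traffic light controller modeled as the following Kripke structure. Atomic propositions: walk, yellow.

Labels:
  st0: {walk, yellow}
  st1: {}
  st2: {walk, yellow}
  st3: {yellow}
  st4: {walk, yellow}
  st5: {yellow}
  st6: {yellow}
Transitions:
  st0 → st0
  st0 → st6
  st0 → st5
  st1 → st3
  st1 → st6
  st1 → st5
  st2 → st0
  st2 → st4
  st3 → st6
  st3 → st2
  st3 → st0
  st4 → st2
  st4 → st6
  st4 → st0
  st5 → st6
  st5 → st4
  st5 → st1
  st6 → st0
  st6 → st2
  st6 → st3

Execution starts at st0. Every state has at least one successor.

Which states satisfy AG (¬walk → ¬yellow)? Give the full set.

States satisfying ¬walk → ¬yellow: {st0, st1, st2, st4}.
States satisfying AG (¬walk → ¬yellow): ∅.

none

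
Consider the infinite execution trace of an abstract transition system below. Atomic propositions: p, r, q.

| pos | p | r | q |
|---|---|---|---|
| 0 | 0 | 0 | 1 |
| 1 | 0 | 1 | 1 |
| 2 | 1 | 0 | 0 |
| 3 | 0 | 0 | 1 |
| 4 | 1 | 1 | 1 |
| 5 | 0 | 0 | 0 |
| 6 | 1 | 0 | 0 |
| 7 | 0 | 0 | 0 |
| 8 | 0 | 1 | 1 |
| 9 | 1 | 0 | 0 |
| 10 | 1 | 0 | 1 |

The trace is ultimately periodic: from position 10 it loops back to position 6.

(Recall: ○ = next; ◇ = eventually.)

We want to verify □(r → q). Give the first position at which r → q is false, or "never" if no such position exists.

never

r → q holds at every position 0..10, and those are all the positions the trace ever visits, so the invariant □(r → q) is never violated.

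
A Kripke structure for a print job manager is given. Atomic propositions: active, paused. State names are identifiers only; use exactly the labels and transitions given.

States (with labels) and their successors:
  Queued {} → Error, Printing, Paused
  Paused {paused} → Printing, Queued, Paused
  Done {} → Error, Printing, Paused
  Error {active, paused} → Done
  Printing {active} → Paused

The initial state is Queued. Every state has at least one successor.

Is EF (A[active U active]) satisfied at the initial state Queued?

States satisfying A[active U active]: {Error, Printing}.
States satisfying EF (A[active U active]): {Queued, Paused, Done, Error, Printing}.
Some path from Queued reaches a state where A[active U active] holds.
Queued ∈ Sat(EF (A[active U active])).

Holds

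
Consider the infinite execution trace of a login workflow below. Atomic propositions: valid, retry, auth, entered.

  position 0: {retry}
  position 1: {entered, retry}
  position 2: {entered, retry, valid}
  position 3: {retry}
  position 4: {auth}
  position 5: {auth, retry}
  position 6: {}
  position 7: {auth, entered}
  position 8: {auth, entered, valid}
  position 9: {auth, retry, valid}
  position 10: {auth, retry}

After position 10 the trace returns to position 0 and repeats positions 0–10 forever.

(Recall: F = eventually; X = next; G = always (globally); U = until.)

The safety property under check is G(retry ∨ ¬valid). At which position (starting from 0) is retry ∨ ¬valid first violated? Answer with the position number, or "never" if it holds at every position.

8

Check retry ∨ ¬valid at each position in order: 0 ✓, 1 ✓, 2 ✓, 3 ✓, 4 ✓, 5 ✓, 6 ✓, 7 ✓.
At position 8 the labels are {auth, entered, valid}, so retry ∨ ¬valid is false there. This is the first violation.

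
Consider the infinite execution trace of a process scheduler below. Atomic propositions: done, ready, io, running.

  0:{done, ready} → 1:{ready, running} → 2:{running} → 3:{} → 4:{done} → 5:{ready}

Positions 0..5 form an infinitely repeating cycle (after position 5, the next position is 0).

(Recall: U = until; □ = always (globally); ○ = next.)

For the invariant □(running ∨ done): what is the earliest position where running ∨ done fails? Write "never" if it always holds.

Check running ∨ done at each position in order: 0 ✓, 1 ✓, 2 ✓.
At position 3 the labels are {}, so running ∨ done is false there. This is the first violation.

3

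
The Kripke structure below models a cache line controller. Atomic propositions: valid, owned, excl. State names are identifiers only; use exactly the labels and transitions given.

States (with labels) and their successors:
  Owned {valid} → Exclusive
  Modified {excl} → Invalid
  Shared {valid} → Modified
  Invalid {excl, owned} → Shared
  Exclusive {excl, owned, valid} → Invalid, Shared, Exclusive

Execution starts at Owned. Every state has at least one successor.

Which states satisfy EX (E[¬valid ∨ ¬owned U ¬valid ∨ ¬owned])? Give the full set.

States satisfying E[¬valid ∨ ¬owned U ¬valid ∨ ¬owned]: {Owned, Modified, Shared, Invalid}.
States satisfying EX (E[¬valid ∨ ¬owned U ¬valid ∨ ¬owned]): {Modified, Shared, Invalid, Exclusive}.

{Modified, Shared, Invalid, Exclusive}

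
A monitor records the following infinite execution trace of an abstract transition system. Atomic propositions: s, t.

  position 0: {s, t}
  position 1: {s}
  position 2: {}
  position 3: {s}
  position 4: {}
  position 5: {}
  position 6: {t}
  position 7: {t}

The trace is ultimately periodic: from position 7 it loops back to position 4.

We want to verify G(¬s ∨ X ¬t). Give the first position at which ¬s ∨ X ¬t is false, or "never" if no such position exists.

¬s ∨ X ¬t holds at every position 0..7, and those are all the positions the trace ever visits, so the invariant G(¬s ∨ X ¬t) is never violated.

never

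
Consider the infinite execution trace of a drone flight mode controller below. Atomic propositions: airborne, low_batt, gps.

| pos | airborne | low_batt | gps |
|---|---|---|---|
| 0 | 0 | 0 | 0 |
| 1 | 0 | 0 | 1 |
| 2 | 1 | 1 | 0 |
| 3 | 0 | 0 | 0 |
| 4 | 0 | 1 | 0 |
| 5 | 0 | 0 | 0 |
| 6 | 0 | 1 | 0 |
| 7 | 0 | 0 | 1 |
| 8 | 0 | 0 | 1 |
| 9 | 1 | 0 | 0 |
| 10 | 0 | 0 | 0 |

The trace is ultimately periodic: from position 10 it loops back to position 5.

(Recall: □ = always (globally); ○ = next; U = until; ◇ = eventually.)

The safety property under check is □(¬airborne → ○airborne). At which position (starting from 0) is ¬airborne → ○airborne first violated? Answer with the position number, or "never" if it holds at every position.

0

At position 0 the labels are {} and the next position 1 has {gps}, so ¬airborne → ○airborne is false there. This is the first violation.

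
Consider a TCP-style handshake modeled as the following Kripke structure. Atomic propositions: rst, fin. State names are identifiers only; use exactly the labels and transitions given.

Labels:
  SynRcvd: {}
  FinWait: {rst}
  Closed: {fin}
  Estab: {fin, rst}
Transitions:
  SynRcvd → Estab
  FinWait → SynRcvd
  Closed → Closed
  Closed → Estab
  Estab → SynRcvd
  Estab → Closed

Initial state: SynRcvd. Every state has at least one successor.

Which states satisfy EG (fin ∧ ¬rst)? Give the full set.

{Closed}

States satisfying fin ∧ ¬rst: {Closed}.
States satisfying EG (fin ∧ ¬rst): {Closed}.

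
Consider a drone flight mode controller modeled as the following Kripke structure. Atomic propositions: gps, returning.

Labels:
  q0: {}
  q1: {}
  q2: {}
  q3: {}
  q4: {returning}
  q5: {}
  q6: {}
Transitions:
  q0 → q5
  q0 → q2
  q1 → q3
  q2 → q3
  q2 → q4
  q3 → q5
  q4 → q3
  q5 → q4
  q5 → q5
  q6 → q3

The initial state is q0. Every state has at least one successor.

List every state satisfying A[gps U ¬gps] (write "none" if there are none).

{q0, q1, q2, q3, q4, q5, q6}

States satisfying gps: ∅.
States satisfying ¬gps: {q0, q1, q2, q3, q4, q5, q6}.
States satisfying A[gps U ¬gps]: {q0, q1, q2, q3, q4, q5, q6}.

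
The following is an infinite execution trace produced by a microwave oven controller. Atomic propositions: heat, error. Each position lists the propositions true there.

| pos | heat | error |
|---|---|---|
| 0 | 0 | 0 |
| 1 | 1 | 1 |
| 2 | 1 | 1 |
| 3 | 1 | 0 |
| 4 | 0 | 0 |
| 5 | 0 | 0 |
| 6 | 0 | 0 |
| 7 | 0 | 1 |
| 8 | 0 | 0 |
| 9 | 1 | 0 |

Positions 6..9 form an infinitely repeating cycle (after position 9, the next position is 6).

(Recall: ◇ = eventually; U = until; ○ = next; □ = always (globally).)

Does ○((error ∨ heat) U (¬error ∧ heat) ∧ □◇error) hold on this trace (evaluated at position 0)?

Yes

The position after 0 is 1; (error ∨ heat) U (¬error ∧ heat) ∧ □◇error is true there.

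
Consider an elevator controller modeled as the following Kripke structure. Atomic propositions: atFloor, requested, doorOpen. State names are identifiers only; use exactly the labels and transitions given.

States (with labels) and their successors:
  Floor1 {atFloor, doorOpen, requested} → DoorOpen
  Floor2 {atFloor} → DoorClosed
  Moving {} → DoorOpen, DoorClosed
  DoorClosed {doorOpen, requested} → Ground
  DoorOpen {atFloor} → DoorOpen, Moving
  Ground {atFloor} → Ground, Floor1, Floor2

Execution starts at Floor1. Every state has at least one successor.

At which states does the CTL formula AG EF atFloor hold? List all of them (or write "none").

States satisfying EF atFloor: {Floor1, Floor2, Moving, DoorClosed, DoorOpen, Ground}.
States satisfying AG EF atFloor: {Floor1, Floor2, Moving, DoorClosed, DoorOpen, Ground}.

{Floor1, Floor2, Moving, DoorClosed, DoorOpen, Ground}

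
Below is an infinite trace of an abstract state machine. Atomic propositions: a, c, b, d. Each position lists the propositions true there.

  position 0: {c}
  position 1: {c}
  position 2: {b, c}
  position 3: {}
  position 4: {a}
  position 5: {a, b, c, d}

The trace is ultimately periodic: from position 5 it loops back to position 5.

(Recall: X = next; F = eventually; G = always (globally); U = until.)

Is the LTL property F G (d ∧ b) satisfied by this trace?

G (d ∧ b) holds at position 5, which is reachable from 0, so F G (d ∧ b) holds.

Satisfied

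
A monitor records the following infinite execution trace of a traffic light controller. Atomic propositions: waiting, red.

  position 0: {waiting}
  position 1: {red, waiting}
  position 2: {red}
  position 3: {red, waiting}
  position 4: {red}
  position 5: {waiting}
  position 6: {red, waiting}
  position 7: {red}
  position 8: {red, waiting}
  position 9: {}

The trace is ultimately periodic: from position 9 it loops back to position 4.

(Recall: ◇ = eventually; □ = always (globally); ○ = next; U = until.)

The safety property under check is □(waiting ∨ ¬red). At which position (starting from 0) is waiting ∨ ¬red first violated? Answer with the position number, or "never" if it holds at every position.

Check waiting ∨ ¬red at each position in order: 0 ✓, 1 ✓.
At position 2 the labels are {red}, so waiting ∨ ¬red is false there. This is the first violation.

2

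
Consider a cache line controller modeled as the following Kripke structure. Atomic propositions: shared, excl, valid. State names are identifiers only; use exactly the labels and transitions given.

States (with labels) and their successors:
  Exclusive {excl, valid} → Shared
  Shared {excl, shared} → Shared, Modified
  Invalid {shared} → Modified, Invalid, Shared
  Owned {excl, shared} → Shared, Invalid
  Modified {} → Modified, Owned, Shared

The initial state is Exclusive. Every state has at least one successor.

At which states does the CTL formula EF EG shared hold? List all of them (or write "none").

States satisfying EG shared: {Shared, Invalid, Owned}.
States satisfying EF EG shared: {Exclusive, Shared, Invalid, Owned, Modified}.

{Exclusive, Shared, Invalid, Owned, Modified}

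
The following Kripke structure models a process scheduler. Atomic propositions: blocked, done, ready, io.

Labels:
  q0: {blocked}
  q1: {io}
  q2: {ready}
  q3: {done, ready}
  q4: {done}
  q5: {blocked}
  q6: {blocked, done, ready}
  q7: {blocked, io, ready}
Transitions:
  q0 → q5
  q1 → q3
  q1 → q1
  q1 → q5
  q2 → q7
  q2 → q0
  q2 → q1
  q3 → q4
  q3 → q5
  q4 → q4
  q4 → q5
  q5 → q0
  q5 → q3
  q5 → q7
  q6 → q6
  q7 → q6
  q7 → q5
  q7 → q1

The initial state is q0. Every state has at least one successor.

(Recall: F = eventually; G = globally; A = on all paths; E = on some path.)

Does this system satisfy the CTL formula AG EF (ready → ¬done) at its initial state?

States satisfying EF (ready → ¬done): {q0, q1, q2, q3, q4, q5, q7}.
States satisfying AG EF (ready → ¬done): ∅.
q6 is reachable from q0 and violates EF (ready → ¬done), so AG fails at q0.
q0 ∉ Sat(AG EF (ready → ¬done)).

Violated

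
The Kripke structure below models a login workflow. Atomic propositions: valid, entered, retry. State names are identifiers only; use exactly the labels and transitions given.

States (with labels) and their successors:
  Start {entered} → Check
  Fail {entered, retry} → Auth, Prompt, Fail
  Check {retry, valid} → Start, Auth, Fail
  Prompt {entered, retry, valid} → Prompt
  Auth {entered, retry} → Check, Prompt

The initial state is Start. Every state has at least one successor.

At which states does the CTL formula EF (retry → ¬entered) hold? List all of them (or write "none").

States satisfying retry → ¬entered: {Start, Check}.
States satisfying EF (retry → ¬entered): {Start, Fail, Check, Auth}.

{Start, Fail, Check, Auth}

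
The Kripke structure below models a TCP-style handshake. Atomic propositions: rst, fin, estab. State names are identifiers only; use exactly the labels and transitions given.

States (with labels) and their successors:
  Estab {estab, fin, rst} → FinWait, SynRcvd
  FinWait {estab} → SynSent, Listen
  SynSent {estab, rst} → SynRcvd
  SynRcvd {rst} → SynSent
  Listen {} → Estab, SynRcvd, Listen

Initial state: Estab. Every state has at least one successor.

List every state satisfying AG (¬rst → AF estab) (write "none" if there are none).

States satisfying ¬rst → AF estab: {Estab, FinWait, SynSent, SynRcvd}.
States satisfying AG (¬rst → AF estab): {SynSent, SynRcvd}.

{SynSent, SynRcvd}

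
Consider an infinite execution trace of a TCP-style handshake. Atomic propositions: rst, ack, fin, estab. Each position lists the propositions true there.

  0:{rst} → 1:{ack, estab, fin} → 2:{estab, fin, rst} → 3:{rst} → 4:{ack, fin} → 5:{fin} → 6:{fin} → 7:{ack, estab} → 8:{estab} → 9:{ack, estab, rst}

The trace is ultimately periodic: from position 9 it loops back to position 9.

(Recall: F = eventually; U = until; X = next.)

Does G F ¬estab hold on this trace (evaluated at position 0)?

No

F ¬estab must hold at every position from 0 onward. It fails at position 7, so G F ¬estab is false.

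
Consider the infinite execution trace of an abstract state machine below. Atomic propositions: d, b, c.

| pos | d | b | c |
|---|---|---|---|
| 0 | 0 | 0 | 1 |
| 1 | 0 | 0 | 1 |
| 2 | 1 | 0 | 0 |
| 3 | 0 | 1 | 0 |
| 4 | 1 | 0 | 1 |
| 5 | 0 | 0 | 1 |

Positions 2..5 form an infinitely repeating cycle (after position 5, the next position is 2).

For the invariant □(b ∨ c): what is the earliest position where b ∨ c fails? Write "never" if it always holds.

2

Check b ∨ c at each position in order: 0 ✓, 1 ✓.
At position 2 the labels are {d}, so b ∨ c is false there. This is the first violation.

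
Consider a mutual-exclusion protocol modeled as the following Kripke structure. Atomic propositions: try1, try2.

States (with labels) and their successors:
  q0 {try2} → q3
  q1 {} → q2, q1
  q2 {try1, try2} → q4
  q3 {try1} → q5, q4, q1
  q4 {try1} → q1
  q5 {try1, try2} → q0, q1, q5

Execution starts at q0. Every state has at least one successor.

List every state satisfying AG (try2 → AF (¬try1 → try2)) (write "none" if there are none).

{q0, q1, q2, q3, q4, q5}

States satisfying try2 → AF (¬try1 → try2): {q0, q1, q2, q3, q4, q5}.
States satisfying AG (try2 → AF (¬try1 → try2)): {q0, q1, q2, q3, q4, q5}.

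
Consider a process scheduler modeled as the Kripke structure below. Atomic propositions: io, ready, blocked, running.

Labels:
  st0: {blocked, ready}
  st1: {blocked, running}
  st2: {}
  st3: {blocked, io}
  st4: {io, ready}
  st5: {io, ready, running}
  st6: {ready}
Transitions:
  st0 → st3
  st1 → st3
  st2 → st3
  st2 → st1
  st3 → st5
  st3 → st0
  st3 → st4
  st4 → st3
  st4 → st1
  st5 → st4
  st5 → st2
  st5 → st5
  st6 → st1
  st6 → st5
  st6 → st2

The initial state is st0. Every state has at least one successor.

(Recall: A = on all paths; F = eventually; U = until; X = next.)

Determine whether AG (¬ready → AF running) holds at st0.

States satisfying ¬ready → AF running: {st0, st1, st4, st5, st6}.
States satisfying AG (¬ready → AF running): ∅.
st2 is reachable from st0 and violates ¬ready → AF running, so AG fails at st0.
st0 ∉ Sat(AG (¬ready → AF running)).

Does not hold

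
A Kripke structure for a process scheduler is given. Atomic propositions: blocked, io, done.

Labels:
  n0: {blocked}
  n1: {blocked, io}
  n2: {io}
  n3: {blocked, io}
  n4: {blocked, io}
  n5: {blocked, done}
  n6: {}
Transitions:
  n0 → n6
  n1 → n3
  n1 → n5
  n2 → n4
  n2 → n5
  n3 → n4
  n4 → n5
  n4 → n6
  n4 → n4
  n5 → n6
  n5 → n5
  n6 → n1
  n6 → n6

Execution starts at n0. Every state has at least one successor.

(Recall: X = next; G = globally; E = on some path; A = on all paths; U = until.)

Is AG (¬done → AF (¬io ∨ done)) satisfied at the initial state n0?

States satisfying ¬done → AF (¬io ∨ done): {n0, n5, n6}.
States satisfying AG (¬done → AF (¬io ∨ done)): ∅.
n1 is reachable from n0 and violates ¬done → AF (¬io ∨ done), so AG fails at n0.
n0 ∉ Sat(AG (¬done → AF (¬io ∨ done))).

Violated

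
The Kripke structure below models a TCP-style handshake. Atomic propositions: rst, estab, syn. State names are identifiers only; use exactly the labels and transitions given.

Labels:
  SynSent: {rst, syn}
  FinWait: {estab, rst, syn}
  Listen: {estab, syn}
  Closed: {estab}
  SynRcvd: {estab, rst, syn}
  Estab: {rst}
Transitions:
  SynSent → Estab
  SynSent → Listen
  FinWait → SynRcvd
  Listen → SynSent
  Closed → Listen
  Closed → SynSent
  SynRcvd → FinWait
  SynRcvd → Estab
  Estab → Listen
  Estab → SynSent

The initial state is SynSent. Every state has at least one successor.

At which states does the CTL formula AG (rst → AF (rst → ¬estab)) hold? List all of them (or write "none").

States satisfying rst → AF (rst → ¬estab): {SynSent, Listen, Closed, Estab}.
States satisfying AG (rst → AF (rst → ¬estab)): {SynSent, Listen, Closed, Estab}.

{SynSent, Listen, Closed, Estab}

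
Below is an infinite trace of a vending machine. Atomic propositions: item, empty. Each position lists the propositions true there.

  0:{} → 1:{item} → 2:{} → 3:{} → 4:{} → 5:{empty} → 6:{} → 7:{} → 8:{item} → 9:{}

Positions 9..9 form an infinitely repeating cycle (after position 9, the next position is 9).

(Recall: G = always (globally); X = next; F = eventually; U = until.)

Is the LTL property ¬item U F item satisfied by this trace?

Holds

Walking from position 0: F item first holds at position 0, and ¬item holds at every earlier position along the way, so ¬item U F item holds.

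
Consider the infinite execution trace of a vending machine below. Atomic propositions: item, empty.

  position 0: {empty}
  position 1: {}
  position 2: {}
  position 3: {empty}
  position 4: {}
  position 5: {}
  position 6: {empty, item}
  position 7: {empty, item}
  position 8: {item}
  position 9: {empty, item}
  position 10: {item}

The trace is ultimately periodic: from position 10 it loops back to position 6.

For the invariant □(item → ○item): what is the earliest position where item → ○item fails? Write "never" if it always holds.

item → ○item holds at every position 0..10, and those are all the positions the trace ever visits, so the invariant □(item → ○item) is never violated.

never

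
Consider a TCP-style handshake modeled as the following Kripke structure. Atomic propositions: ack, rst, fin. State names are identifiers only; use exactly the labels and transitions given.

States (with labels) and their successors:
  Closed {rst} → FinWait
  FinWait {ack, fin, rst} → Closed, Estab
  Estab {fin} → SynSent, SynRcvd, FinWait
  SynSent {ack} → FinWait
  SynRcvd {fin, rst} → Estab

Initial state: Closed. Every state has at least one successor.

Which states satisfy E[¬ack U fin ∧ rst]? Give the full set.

States satisfying ¬ack: {Closed, Estab, SynRcvd}.
States satisfying fin ∧ rst: {FinWait, SynRcvd}.
States satisfying E[¬ack U fin ∧ rst]: {Closed, FinWait, Estab, SynRcvd}.

{Closed, FinWait, Estab, SynRcvd}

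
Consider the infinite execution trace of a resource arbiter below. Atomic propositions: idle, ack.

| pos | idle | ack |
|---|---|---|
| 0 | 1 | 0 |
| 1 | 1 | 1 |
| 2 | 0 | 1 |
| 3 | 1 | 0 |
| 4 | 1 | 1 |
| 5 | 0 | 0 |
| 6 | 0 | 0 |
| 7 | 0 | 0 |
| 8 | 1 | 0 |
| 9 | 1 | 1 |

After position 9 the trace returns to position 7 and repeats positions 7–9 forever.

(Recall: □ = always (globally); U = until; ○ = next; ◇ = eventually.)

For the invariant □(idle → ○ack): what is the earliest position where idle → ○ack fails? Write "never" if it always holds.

4

Check idle → ○ack at each position in order: 0 ✓, 1 ✓, 2 ✓, 3 ✓.
At position 4 the labels are {ack, idle} and the next position 5 has {}, so idle → ○ack is false there. This is the first violation.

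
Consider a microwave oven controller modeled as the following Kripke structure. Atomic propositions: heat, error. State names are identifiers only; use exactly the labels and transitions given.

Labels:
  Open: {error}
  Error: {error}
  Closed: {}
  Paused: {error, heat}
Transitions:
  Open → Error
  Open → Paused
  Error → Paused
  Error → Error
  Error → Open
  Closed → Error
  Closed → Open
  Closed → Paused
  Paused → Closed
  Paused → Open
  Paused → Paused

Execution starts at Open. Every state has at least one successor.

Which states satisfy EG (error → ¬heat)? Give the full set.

States satisfying error → ¬heat: {Open, Error, Closed}.
States satisfying EG (error → ¬heat): {Open, Error, Closed}.

{Open, Error, Closed}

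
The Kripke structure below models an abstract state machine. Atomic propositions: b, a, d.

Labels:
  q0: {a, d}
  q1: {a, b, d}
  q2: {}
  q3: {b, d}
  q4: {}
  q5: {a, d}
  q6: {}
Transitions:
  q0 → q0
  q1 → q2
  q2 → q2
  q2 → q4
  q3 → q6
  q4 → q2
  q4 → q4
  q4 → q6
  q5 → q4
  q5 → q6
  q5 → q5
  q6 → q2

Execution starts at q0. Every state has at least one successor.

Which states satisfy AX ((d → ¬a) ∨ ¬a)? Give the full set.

{q1, q2, q3, q4, q6}

States satisfying (d → ¬a) ∨ ¬a: {q2, q3, q4, q6}.
States satisfying AX ((d → ¬a) ∨ ¬a): {q1, q2, q3, q4, q6}.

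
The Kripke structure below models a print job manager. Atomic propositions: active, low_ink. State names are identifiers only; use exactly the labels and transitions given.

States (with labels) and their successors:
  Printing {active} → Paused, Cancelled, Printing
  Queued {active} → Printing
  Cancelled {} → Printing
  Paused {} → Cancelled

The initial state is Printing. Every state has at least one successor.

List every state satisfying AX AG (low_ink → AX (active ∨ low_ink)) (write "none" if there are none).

{Printing, Queued, Cancelled, Paused}

States satisfying AG (low_ink → AX (active ∨ low_ink)): {Printing, Queued, Cancelled, Paused}.
States satisfying AX AG (low_ink → AX (active ∨ low_ink)): {Printing, Queued, Cancelled, Paused}.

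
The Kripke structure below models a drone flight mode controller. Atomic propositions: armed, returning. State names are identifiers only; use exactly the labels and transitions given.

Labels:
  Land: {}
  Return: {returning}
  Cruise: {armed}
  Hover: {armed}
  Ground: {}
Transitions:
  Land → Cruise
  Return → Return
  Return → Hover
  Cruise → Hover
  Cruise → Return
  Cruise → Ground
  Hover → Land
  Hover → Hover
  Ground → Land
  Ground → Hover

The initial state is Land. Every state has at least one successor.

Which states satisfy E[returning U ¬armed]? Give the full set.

{Land, Return, Ground}

States satisfying returning: {Return}.
States satisfying ¬armed: {Land, Return, Ground}.
States satisfying E[returning U ¬armed]: {Land, Return, Ground}.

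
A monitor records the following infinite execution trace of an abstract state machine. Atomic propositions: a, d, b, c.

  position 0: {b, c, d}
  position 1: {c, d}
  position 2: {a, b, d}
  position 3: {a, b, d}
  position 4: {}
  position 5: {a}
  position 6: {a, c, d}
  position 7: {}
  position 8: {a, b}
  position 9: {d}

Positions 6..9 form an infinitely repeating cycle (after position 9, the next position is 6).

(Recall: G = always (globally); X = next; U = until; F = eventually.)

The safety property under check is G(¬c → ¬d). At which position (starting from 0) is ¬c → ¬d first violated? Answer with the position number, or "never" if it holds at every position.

2

Check ¬c → ¬d at each position in order: 0 ✓, 1 ✓.
At position 2 the labels are {a, b, d}, so ¬c → ¬d is false there. This is the first violation.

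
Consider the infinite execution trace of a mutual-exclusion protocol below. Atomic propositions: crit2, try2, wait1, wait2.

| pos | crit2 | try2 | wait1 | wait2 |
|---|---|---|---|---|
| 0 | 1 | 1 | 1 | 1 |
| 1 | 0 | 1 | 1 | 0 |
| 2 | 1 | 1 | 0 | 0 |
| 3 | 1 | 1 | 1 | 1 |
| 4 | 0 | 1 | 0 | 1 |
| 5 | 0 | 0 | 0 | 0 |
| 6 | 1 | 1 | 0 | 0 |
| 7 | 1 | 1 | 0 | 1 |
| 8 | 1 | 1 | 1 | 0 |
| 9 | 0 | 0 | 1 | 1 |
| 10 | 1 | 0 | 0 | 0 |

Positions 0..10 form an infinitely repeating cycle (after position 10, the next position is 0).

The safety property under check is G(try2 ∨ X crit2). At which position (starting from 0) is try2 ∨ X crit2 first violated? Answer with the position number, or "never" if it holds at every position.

never

try2 ∨ X crit2 holds at every position 0..10, and those are all the positions the trace ever visits, so the invariant G(try2 ∨ X crit2) is never violated.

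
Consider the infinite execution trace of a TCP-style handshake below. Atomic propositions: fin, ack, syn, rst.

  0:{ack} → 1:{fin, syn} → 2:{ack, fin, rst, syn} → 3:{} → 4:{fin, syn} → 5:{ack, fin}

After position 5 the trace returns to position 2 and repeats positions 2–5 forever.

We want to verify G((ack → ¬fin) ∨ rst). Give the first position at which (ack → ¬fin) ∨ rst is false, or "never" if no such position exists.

Check (ack → ¬fin) ∨ rst at each position in order: 0 ✓, 1 ✓, 2 ✓, 3 ✓, 4 ✓.
At position 5 the labels are {ack, fin}, so (ack → ¬fin) ∨ rst is false there. This is the first violation.

5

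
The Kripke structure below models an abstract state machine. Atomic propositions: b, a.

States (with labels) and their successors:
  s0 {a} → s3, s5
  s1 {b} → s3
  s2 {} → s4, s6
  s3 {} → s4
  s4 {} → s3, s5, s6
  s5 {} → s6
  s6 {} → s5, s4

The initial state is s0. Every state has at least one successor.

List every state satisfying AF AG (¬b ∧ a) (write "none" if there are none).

none

States satisfying AG (¬b ∧ a): ∅.
States satisfying AF AG (¬b ∧ a): ∅.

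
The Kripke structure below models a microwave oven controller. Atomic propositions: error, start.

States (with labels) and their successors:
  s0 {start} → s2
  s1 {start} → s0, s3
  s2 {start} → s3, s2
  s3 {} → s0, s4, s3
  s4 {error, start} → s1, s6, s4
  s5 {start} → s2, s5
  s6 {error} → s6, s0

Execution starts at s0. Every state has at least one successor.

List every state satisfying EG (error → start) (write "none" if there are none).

{s0, s1, s2, s3, s4, s5}

States satisfying error → start: {s0, s1, s2, s3, s4, s5}.
States satisfying EG (error → start): {s0, s1, s2, s3, s4, s5}.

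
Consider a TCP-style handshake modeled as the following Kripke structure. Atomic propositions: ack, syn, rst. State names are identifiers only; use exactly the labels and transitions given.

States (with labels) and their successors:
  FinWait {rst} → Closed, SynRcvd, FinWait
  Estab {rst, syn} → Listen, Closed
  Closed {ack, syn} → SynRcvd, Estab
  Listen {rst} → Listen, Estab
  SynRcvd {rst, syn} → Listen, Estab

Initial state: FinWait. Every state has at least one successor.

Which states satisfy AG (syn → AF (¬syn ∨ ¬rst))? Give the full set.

{FinWait, Estab, Closed, Listen, SynRcvd}

States satisfying syn → AF (¬syn ∨ ¬rst): {FinWait, Estab, Closed, Listen, SynRcvd}.
States satisfying AG (syn → AF (¬syn ∨ ¬rst)): {FinWait, Estab, Closed, Listen, SynRcvd}.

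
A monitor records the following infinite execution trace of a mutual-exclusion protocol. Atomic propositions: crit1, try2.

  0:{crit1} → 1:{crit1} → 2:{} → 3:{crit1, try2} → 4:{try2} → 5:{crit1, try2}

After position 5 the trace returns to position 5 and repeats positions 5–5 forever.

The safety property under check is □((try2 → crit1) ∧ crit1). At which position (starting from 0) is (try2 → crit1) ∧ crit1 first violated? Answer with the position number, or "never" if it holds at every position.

2

Check (try2 → crit1) ∧ crit1 at each position in order: 0 ✓, 1 ✓.
At position 2 the labels are {}, so (try2 → crit1) ∧ crit1 is false there. This is the first violation.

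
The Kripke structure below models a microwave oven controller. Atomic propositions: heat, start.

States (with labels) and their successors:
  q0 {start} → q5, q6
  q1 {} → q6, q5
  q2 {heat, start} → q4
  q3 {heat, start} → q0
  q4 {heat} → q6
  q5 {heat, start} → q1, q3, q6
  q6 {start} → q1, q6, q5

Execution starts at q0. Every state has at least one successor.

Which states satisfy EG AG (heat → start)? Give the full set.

{q0, q1, q3, q5, q6}

States satisfying AG (heat → start): {q0, q1, q3, q5, q6}.
States satisfying EG AG (heat → start): {q0, q1, q3, q5, q6}.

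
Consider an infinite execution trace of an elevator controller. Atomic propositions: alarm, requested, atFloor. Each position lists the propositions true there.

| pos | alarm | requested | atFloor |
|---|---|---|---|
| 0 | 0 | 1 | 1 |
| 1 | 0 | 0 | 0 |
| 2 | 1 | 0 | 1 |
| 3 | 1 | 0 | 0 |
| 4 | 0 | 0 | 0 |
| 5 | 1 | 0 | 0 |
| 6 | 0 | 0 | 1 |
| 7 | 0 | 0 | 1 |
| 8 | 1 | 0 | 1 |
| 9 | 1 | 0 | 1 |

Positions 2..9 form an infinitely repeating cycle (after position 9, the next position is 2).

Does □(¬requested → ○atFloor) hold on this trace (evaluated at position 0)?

No

¬requested → ○atFloor must hold at every position from 0 onward. It fails at position 2, so □(¬requested → ○atFloor) is false.
Positions where ¬requested holds: 1, 2, 3, 4, 5, 6, 7, 8, 9.
Check ○atFloor at each: 1→ok, 2→fails, 3→fails, 4→fails, 5→ok, 6→ok, 7→ok, 8→ok, 9→ok.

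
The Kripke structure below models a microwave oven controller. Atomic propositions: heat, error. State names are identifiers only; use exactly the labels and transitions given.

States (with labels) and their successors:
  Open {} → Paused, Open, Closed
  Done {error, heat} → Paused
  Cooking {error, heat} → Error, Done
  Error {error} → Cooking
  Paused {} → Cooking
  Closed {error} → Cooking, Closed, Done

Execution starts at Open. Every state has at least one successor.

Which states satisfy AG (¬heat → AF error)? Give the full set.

States satisfying ¬heat → AF error: {Done, Cooking, Error, Paused, Closed}.
States satisfying AG (¬heat → AF error): {Done, Cooking, Error, Paused, Closed}.

{Done, Cooking, Error, Paused, Closed}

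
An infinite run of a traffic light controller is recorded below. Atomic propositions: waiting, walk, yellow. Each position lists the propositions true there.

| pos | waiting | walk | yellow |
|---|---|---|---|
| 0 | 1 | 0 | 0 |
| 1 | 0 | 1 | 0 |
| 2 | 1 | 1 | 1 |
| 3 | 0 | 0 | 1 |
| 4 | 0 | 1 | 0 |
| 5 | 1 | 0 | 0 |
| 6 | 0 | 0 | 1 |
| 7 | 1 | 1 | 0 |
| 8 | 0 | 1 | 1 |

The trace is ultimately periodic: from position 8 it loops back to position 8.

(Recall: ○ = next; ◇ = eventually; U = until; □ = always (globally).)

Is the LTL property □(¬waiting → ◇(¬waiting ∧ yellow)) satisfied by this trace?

Holds

¬waiting → ◇(¬waiting ∧ yellow) holds at every position 0..8, and those are all positions ever visited, so □(¬waiting → ◇(¬waiting ∧ yellow)) holds.
Positions where ¬waiting holds: 1, 3, 4, 6, 8.
Check ◇(¬waiting ∧ yellow) at each: 1→ok, 3→ok, 4→ok, 6→ok, 8→ok.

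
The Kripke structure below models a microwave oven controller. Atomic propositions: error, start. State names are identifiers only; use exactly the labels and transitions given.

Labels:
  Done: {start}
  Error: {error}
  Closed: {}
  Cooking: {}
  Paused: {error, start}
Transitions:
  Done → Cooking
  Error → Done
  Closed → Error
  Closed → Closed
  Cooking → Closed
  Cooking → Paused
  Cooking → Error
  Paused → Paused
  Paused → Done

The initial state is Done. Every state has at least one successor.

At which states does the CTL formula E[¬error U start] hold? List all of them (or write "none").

{Done, Cooking, Paused}

States satisfying ¬error: {Done, Closed, Cooking}.
States satisfying start: {Done, Paused}.
States satisfying E[¬error U start]: {Done, Cooking, Paused}.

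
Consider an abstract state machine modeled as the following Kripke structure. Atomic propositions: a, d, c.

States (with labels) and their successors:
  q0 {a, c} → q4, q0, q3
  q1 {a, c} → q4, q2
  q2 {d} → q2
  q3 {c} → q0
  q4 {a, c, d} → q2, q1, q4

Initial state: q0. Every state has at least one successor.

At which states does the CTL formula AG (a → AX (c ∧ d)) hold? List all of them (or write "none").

{q2}

States satisfying a → AX (c ∧ d): {q2, q3}.
States satisfying AG (a → AX (c ∧ d)): {q2}.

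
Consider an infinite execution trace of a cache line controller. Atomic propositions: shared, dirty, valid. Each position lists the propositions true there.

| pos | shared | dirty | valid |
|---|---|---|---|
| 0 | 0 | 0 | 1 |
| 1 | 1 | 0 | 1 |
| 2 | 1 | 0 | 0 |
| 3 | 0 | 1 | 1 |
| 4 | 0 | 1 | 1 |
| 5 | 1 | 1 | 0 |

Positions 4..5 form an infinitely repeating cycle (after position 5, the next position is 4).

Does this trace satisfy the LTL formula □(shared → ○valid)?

No

shared → ○valid must hold at every position from 0 onward. It fails at position 1, so □(shared → ○valid) is false.
Positions where shared holds: 1, 2, 5.
Check ○valid at each: 1→fails, 2→ok, 5→ok.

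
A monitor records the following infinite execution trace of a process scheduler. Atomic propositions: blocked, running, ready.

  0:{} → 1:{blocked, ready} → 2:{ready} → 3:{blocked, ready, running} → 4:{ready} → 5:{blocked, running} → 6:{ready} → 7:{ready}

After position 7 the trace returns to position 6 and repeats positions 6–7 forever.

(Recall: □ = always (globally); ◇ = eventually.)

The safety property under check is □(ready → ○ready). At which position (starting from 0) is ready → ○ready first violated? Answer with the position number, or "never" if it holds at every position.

4

Check ready → ○ready at each position in order: 0 ✓, 1 ✓, 2 ✓, 3 ✓.
At position 4 the labels are {ready} and the next position 5 has {blocked, running}, so ready → ○ready is false there. This is the first violation.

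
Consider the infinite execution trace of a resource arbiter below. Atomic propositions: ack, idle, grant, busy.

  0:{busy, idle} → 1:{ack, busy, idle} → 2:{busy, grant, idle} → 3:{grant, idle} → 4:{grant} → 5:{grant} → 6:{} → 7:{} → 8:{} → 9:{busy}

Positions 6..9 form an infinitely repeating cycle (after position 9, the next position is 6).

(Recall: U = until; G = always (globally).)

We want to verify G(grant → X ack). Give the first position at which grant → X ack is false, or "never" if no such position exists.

Check grant → X ack at each position in order: 0 ✓, 1 ✓.
At position 2 the labels are {busy, grant, idle} and the next position 3 has {grant, idle}, so grant → X ack is false there. This is the first violation.

2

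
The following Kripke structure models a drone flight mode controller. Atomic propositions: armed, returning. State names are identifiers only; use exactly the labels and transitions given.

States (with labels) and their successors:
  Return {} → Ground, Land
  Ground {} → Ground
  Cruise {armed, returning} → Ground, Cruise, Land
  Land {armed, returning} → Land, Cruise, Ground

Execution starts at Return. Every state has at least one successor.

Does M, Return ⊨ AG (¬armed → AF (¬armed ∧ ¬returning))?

States satisfying ¬armed → AF (¬armed ∧ ¬returning): {Return, Ground, Cruise, Land}.
States satisfying AG (¬armed → AF (¬armed ∧ ¬returning)): {Return, Ground, Cruise, Land}.
Every state reachable from Return satisfies ¬armed → AF (¬armed ∧ ¬returning).
Return ∈ Sat(AG (¬armed → AF (¬armed ∧ ¬returning))).

Yes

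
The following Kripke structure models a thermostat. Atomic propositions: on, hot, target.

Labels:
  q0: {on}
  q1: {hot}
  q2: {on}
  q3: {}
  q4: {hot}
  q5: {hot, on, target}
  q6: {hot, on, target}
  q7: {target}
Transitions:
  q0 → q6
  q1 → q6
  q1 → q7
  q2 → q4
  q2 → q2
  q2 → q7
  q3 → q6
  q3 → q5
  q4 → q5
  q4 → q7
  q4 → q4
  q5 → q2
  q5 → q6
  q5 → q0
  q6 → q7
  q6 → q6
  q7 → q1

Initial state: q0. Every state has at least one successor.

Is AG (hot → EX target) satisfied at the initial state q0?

Holds

States satisfying hot → EX target: {q0, q1, q2, q3, q4, q5, q6, q7}.
States satisfying AG (hot → EX target): {q0, q1, q2, q3, q4, q5, q6, q7}.
Every state reachable from q0 satisfies hot → EX target.
q0 ∈ Sat(AG (hot → EX target)).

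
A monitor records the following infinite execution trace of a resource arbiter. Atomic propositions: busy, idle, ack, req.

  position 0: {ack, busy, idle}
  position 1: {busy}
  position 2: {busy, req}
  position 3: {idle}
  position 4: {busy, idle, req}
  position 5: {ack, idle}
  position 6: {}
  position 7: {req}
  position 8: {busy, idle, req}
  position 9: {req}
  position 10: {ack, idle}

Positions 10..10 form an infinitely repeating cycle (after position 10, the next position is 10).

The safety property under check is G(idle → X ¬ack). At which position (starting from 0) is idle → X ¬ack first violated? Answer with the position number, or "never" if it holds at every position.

Check idle → X ¬ack at each position in order: 0 ✓, 1 ✓, 2 ✓, 3 ✓.
At position 4 the labels are {busy, idle, req} and the next position 5 has {ack, idle}, so idle → X ¬ack is false there. This is the first violation.

4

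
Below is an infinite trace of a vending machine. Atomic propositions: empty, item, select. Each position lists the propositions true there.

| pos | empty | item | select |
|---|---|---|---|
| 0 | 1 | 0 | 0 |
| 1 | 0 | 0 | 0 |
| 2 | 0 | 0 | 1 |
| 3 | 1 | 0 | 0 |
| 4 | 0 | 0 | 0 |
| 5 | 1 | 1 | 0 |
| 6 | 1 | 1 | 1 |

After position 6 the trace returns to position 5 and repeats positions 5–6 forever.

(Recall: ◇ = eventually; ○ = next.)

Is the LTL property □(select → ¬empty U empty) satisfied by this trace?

select → ¬empty U empty holds at every position 0..6, and those are all positions ever visited, so □(select → ¬empty U empty) holds.
Positions where select holds: 2, 6.
Check ¬empty U empty at each: 2→ok, 6→ok.

Yes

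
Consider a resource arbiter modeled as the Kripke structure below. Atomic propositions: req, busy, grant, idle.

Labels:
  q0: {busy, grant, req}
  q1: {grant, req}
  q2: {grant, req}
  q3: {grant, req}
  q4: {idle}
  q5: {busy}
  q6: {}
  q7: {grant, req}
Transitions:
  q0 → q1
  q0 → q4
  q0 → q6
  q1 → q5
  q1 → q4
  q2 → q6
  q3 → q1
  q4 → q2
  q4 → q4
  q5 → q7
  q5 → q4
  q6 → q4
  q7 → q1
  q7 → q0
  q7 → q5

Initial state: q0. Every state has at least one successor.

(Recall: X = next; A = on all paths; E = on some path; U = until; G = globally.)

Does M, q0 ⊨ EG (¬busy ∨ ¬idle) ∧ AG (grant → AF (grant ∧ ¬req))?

States satisfying ¬busy ∨ ¬idle: {q0, q1, q2, q3, q4, q5, q6, q7}.
States satisfying EG (¬busy ∨ ¬idle): {q0, q1, q2, q3, q4, q5, q6, q7}.
States satisfying grant → AF (grant ∧ ¬req): {q4, q5, q6}.
States satisfying AG (grant → AF (grant ∧ ¬req)): ∅.
States satisfying EG (¬busy ∨ ¬idle) ∧ AG (grant → AF (grant ∧ ¬req)): ∅.
q0 ∉ Sat(EG (¬busy ∨ ¬idle) ∧ AG (grant → AF (grant ∧ ¬req))).

Violated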